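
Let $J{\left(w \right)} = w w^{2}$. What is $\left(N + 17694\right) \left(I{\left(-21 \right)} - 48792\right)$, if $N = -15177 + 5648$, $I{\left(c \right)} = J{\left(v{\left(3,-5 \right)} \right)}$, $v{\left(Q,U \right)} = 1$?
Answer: $-398378515$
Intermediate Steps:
$J{\left(w \right)} = w^{3}$
$I{\left(c \right)} = 1$ ($I{\left(c \right)} = 1^{3} = 1$)
$N = -9529$
$\left(N + 17694\right) \left(I{\left(-21 \right)} - 48792\right) = \left(-9529 + 17694\right) \left(1 - 48792\right) = 8165 \left(-48791\right) = -398378515$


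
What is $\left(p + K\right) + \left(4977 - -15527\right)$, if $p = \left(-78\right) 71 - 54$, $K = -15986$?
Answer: $-1074$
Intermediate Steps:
$p = -5592$ ($p = -5538 - 54 = -5592$)
$\left(p + K\right) + \left(4977 - -15527\right) = \left(-5592 - 15986\right) + \left(4977 - -15527\right) = -21578 + \left(4977 + 15527\right) = -21578 + 20504 = -1074$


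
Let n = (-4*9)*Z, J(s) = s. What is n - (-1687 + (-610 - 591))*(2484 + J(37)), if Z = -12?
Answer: 7281080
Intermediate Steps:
n = 432 (n = -4*9*(-12) = -36*(-12) = 432)
n - (-1687 + (-610 - 591))*(2484 + J(37)) = 432 - (-1687 + (-610 - 591))*(2484 + 37) = 432 - (-1687 - 1201)*2521 = 432 - (-2888)*2521 = 432 - 1*(-7280648) = 432 + 7280648 = 7281080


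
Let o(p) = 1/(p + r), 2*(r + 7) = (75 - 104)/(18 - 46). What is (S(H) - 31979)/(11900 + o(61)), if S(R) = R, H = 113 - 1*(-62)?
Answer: -24274403/9082689 ≈ -2.6726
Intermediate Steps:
H = 175 (H = 113 + 62 = 175)
r = -363/56 (r = -7 + ((75 - 104)/(18 - 46))/2 = -7 + (-29/(-28))/2 = -7 + (-29*(-1/28))/2 = -7 + (½)*(29/28) = -7 + 29/56 = -363/56 ≈ -6.4821)
o(p) = 1/(-363/56 + p) (o(p) = 1/(p - 363/56) = 1/(-363/56 + p))
(S(H) - 31979)/(11900 + o(61)) = (175 - 31979)/(11900 + 56/(-363 + 56*61)) = -31804/(11900 + 56/(-363 + 3416)) = -31804/(11900 + 56/3053) = -31804/36330756/3053 = -31804*3053/36330756 = -24274403/9082689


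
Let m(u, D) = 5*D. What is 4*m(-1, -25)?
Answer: -500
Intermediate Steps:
4*m(-1, -25) = 4*(5*(-25)) = 4*(-125) = -500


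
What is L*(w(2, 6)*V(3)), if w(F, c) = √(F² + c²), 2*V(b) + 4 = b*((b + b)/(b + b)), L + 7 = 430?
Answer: -423*√10 ≈ -1337.6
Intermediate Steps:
L = 423 (L = -7 + 430 = 423)
V(b) = -2 + b/2 (V(b) = -2 + (b*((b + b)/(b + b)))/2 = -2 + (b*((2*b)/((2*b))))/2 = -2 + (b*((2*b)*(1/(2*b))))/2 = -2 + (b*1)/2 = -2 + b/2)
L*(w(2, 6)*V(3)) = 423*(√(2² + 6²)*(-2 + (½)*3)) = 423*(√(4 + 36)*(-2 + 3/2)) = 423*(√40*(-½)) = 423*((2*√10)*(-½)) = 423*(-√10) = -423*√10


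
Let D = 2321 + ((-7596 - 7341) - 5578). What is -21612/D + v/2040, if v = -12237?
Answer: -29758583/6185960 ≈ -4.8107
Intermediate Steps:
D = -18194 (D = 2321 + (-14937 - 5578) = 2321 - 20515 = -18194)
-21612/D + v/2040 = -21612/(-18194) - 12237/2040 = -21612*(-1/18194) - 12237*1/2040 = 10806/9097 - 4079/680 = -29758583/6185960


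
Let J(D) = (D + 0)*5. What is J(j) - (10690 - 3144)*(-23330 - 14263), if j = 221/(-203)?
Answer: 57586384829/203 ≈ 2.8368e+8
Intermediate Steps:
j = -221/203 (j = 221*(-1/203) = -221/203 ≈ -1.0887)
J(D) = 5*D (J(D) = D*5 = 5*D)
J(j) - (10690 - 3144)*(-23330 - 14263) = 5*(-221/203) - (10690 - 3144)*(-23330 - 14263) = -1105/203 - 7546*(-37593) = -1105/203 - 1*(-283676778) = -1105/203 + 283676778 = 57586384829/203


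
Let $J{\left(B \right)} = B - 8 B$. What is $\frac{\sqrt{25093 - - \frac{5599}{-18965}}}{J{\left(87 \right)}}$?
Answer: $- \frac{\sqrt{9025123863890}}{11549685} \approx -0.26011$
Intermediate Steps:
$J{\left(B \right)} = - 7 B$
$\frac{\sqrt{25093 - - \frac{5599}{-18965}}}{J{\left(87 \right)}} = \frac{\sqrt{25093 - - \frac{5599}{-18965}}}{\left(-7\right) 87} = \frac{\sqrt{25093 - \left(-5599\right) \left(- \frac{1}{18965}\right)}}{-609} = \sqrt{25093 - \frac{5599}{18965}} \left(- \frac{1}{609}\right) = \sqrt{\frac{475883146}{18965}} \left(- \frac{1}{609}\right) = \frac{\sqrt{9025123863890}}{18965} \left(- \frac{1}{609}\right) = - \frac{\sqrt{9025123863890}}{11549685}$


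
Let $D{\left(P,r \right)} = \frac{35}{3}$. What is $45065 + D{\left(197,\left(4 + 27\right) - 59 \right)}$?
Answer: $\frac{135230}{3} \approx 45077.0$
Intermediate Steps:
$D{\left(P,r \right)} = \frac{35}{3}$ ($D{\left(P,r \right)} = 35 \cdot \frac{1}{3} = \frac{35}{3}$)
$45065 + D{\left(197,\left(4 + 27\right) - 59 \right)} = 45065 + \frac{35}{3} = \frac{135230}{3}$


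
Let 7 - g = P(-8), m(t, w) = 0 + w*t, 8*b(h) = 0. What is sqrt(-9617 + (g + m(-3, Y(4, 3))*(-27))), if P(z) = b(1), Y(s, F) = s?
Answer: I*sqrt(9286) ≈ 96.364*I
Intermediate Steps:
b(h) = 0 (b(h) = (1/8)*0 = 0)
P(z) = 0
m(t, w) = t*w (m(t, w) = 0 + t*w = t*w)
g = 7 (g = 7 - 1*0 = 7 + 0 = 7)
sqrt(-9617 + (g + m(-3, Y(4, 3))*(-27))) = sqrt(-9617 + (7 - 3*4*(-27))) = sqrt(-9617 + (7 - 12*(-27))) = sqrt(-9617 + (7 + 324)) = sqrt(-9617 + 331) = sqrt(-9286) = I*sqrt(9286)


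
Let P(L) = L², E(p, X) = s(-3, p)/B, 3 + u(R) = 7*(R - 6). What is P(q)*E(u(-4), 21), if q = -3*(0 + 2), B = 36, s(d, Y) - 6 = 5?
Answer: 11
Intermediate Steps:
s(d, Y) = 11 (s(d, Y) = 6 + 5 = 11)
u(R) = -45 + 7*R (u(R) = -3 + 7*(R - 6) = -3 + 7*(-6 + R) = -3 + (-42 + 7*R) = -45 + 7*R)
E(p, X) = 11/36
q = -6 (q = -3*2 = -6)
P(q)*E(u(-4), 21) = (-6)²*(11/36) = 36*(11/36) = 11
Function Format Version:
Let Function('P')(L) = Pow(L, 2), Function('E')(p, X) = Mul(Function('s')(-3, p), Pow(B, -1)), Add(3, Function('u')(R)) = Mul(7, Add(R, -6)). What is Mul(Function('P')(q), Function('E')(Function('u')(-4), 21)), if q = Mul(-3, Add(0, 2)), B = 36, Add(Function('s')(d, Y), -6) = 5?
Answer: 11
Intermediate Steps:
Function('s')(d, Y) = 11 (Function('s')(d, Y) = Add(6, 5) = 11)
Function('u')(R) = Add(-45, Mul(7, R)) (Function('u')(R) = Add(-3, Mul(7, Add(R, -6))) = Add(-3, Mul(7, Add(-6, R))) = Add(-3, Add(-42, Mul(7, R))) = Add(-45, Mul(7, R)))
Function('E')(p, X) = Rational(11, 36) (Function('E')(p, X) = Mul(11, Pow(36, -1)) = Mul(11, Rational(1, 36)) = Rational(11, 36))
q = -6 (q = Mul(-3, 2) = -6)
Mul(Function('P')(q), Function('E')(Function('u')(-4), 21)) = Mul(Pow(-6, 2), Rational(11, 36)) = Mul(36, Rational(11, 36)) = 11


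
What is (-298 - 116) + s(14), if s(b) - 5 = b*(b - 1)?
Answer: -227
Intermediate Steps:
s(b) = 5 + b*(-1 + b) (s(b) = 5 + b*(b - 1) = 5 + b*(-1 + b))
(-298 - 116) + s(14) = (-298 - 116) + (5 + 14² - 1*14) = -414 + (5 + 196 - 14) = -414 + 187 = -227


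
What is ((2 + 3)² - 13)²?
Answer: 144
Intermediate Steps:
((2 + 3)² - 13)² = (5² - 13)² = (25 - 13)² = 12² = 144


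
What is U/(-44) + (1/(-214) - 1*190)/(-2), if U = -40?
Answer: 451551/4708 ≈ 95.911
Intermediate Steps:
U/(-44) + (1/(-214) - 1*190)/(-2) = -40/(-44) + (1/(-214) - 1*190)/(-2) = -40*(-1/44) + (-1/214 - 190)*(-½) = 10/11 - 40661/214*(-½) = 10/11 + 40661/428 = 451551/4708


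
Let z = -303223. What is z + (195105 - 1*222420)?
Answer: -330538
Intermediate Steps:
z + (195105 - 1*222420) = -303223 + (195105 - 1*222420) = -303223 + (195105 - 222420) = -303223 - 27315 = -330538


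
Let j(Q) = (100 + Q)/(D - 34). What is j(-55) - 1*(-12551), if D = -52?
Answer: 1079341/86 ≈ 12550.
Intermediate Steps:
j(Q) = -50/43 - Q/86 (j(Q) = (100 + Q)/(-52 - 34) = (100 + Q)/(-86) = (100 + Q)*(-1/86) = -50/43 - Q/86)
j(-55) - 1*(-12551) = (-50/43 - 1/86*(-55)) - 1*(-12551) = (-50/43 + 55/86) + 12551 = -45/86 + 12551 = 1079341/86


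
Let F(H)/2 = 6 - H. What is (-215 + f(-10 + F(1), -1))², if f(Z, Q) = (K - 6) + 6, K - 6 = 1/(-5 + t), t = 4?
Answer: 44100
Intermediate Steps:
K = 5 (K = 6 + 1/(-5 + 4) = 6 + 1/(-1) = 6 - 1 = 5)
F(H) = 12 - 2*H (F(H) = 2*(6 - H) = 12 - 2*H)
f(Z, Q) = 5 (f(Z, Q) = (5 - 6) + 6 = -1 + 6 = 5)
(-215 + f(-10 + F(1), -1))² = (-215 + 5)² = (-210)² = 44100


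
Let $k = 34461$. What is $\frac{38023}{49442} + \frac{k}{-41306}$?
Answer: $- \frac{33310681}{510562813} \approx -0.065243$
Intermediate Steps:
$\frac{38023}{49442} + \frac{k}{-41306} = \frac{38023}{49442} + \frac{34461}{-41306} = 38023 \cdot \frac{1}{49442} + 34461 \left(- \frac{1}{41306}\right) = \frac{38023}{49442} - \frac{34461}{41306} = - \frac{33310681}{510562813}$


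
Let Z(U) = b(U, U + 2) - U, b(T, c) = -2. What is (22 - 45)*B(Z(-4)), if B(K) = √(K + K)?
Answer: -46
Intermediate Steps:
Z(U) = -2 - U
B(K) = √2*√K (B(K) = √(2*K) = √2*√K)
(22 - 45)*B(Z(-4)) = (22 - 45)*(√2*√(-2 - 1*(-4))) = -23*√2*√(-2 + 4) = -23*√2*√2 = -23*2 = -46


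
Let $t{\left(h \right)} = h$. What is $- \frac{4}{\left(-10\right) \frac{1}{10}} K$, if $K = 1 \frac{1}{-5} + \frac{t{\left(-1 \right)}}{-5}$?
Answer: $0$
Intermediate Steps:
$K = 0$ ($K = 1 \frac{1}{-5} - \frac{1}{-5} = 1 \left(- \frac{1}{5}\right) - - \frac{1}{5} = - \frac{1}{5} + \frac{1}{5} = 0$)
$- \frac{4}{\left(-10\right) \frac{1}{10}} K = - \frac{4}{\left(-10\right) \frac{1}{10}} \cdot 0 = - \frac{4}{-1} \cdot 0 = \left(-4\right) \left(-1\right) 0 = 4 \cdot 0 = 0$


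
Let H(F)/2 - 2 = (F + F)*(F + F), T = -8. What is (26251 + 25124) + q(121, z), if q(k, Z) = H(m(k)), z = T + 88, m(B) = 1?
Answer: 51387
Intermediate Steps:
z = 80 (z = -8 + 88 = 80)
H(F) = 4 + 8*F² (H(F) = 4 + 2*((F + F)*(F + F)) = 4 + 2*((2*F)*(2*F)) = 4 + 2*(4*F²) = 4 + 8*F²)
q(k, Z) = 12 (q(k, Z) = 4 + 8*1² = 4 + 8*1 = 4 + 8 = 12)
(26251 + 25124) + q(121, z) = (26251 + 25124) + 12 = 51375 + 12 = 51387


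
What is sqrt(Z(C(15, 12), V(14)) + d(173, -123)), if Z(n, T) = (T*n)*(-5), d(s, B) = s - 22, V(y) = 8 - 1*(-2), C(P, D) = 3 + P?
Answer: I*sqrt(749) ≈ 27.368*I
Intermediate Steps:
V(y) = 10 (V(y) = 8 + 2 = 10)
d(s, B) = -22 + s
Z(n, T) = -5*T*n
sqrt(Z(C(15, 12), V(14)) + d(173, -123)) = sqrt(-5*10*(3 + 15) + (-22 + 173)) = sqrt(-5*10*18 + 151) = sqrt(-900 + 151) = sqrt(-749) = I*sqrt(749)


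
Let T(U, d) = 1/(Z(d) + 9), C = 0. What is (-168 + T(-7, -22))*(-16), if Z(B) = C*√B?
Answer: 24176/9 ≈ 2686.2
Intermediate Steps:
Z(B) = 0 (Z(B) = 0*√B = 0)
T(U, d) = ⅑ (T(U, d) = 1/(0 + 9) = 1/9 = ⅑)
(-168 + T(-7, -22))*(-16) = (-168 + ⅑)*(-16) = -1511/9*(-16) = 24176/9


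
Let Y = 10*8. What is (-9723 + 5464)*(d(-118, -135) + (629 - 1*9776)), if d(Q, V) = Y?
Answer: 38616353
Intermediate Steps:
Y = 80
d(Q, V) = 80
(-9723 + 5464)*(d(-118, -135) + (629 - 1*9776)) = (-9723 + 5464)*(80 + (629 - 1*9776)) = -4259*(80 + (629 - 9776)) = -4259*(80 - 9147) = -4259*(-9067) = 38616353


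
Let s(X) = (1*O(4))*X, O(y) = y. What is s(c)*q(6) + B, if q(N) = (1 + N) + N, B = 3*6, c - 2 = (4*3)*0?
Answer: 122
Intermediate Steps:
c = 2 (c = 2 + (4*3)*0 = 2 + 12*0 = 2 + 0 = 2)
B = 18
s(X) = 4*X (s(X) = (1*4)*X = 4*X)
q(N) = 1 + 2*N
s(c)*q(6) + B = (4*2)*(1 + 2*6) + 18 = 8*(1 + 12) + 18 = 8*13 + 18 = 104 + 18 = 122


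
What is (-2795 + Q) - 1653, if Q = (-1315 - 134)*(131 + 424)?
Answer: -808643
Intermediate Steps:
Q = -804195 (Q = -1449*555 = -804195)
(-2795 + Q) - 1653 = (-2795 - 804195) - 1653 = -806990 - 1653 = -808643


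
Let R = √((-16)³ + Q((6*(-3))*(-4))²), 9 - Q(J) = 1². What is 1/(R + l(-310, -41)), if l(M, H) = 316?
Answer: 79/25972 - 3*I*√7/12986 ≈ 0.0030417 - 0.00061122*I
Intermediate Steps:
Q(J) = 8 (Q(J) = 9 - 1*1² = 9 - 1*1 = 9 - 1 = 8)
R = 24*I*√7 (R = √((-16)³ + 8²) = √(-4096 + 64) = √(-4032) = 24*I*√7 ≈ 63.498*I)
1/(R + l(-310, -41)) = 1/(24*I*√7 + 316) = 1/(316 + 24*I*√7)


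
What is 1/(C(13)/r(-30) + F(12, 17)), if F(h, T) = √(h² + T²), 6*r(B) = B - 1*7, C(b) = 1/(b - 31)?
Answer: -111/5334992 + 12321*√433/5334992 ≈ 0.048036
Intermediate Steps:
C(b) = 1/(-31 + b)
r(B) = -7/6 + B/6 (r(B) = (B - 1*7)/6 = (B - 7)/6 = (-7 + B)/6 = -7/6 + B/6)
F(h, T) = √(T² + h²)
1/(C(13)/r(-30) + F(12, 17)) = 1/(1/((-31 + 13)*(-7/6 + (⅙)*(-30))) + √(17² + 12²)) = 1/(1/((-18)*(-7/6 - 5)) + √(289 + 144)) = 1/(-1/(18*(-37/6)) + √433) = 1/(-1/18*(-6/37) + √433) = 1/(1/111 + √433)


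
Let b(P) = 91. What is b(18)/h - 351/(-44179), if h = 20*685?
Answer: 8828989/605252300 ≈ 0.014587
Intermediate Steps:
h = 13700
b(18)/h - 351/(-44179) = 91/13700 - 351/(-44179) = 91*(1/13700) - 351*(-1/44179) = 91/13700 + 351/44179 = 8828989/605252300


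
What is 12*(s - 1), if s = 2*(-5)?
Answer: -132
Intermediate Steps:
s = -10
12*(s - 1) = 12*(-10 - 1) = 12*(-11) = -132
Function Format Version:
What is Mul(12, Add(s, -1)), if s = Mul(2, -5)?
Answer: -132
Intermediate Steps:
s = -10
Mul(12, Add(s, -1)) = Mul(12, Add(-10, -1)) = Mul(12, -11) = -132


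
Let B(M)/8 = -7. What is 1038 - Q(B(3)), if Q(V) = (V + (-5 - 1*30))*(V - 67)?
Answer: -10155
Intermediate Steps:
B(M) = -56 (B(M) = 8*(-7) = -56)
Q(V) = (-67 + V)*(-35 + V) (Q(V) = (V + (-5 - 30))*(-67 + V) = (V - 35)*(-67 + V) = (-35 + V)*(-67 + V) = (-67 + V)*(-35 + V))
1038 - Q(B(3)) = 1038 - (2345 + (-56)**2 - 102*(-56)) = 1038 - (2345 + 3136 + 5712) = 1038 - 1*11193 = 1038 - 11193 = -10155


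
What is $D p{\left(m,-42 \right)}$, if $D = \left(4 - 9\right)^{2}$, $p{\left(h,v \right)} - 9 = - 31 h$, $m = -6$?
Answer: $4875$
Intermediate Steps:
$p{\left(h,v \right)} = 9 - 31 h$
$D = 25$ ($D = \left(-5\right)^{2} = 25$)
$D p{\left(m,-42 \right)} = 25 \left(9 - -186\right) = 25 \left(9 + 186\right) = 25 \cdot 195 = 4875$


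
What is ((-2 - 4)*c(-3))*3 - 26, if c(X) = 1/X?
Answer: -20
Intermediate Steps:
((-2 - 4)*c(-3))*3 - 26 = ((-2 - 4)/(-3))*3 - 26 = -6*(-⅓)*3 - 26 = 2*3 - 26 = 6 - 26 = -20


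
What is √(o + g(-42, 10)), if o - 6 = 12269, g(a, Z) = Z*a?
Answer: √11855 ≈ 108.88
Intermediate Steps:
o = 12275 (o = 6 + 12269 = 12275)
√(o + g(-42, 10)) = √(12275 + 10*(-42)) = √(12275 - 420) = √11855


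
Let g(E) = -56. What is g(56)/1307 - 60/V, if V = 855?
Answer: -8420/74499 ≈ -0.11302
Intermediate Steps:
g(56)/1307 - 60/V = -56/1307 - 60/855 = -56*1/1307 - 60*1/855 = -56/1307 - 4/57 = -8420/74499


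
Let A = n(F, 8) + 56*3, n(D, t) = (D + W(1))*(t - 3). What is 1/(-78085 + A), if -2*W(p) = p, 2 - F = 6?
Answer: -2/155879 ≈ -1.2830e-5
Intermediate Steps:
F = -4 (F = 2 - 1*6 = 2 - 6 = -4)
W(p) = -p/2
n(D, t) = (-3 + t)*(-½ + D) (n(D, t) = (D - ½*1)*(t - 3) = (D - ½)*(-3 + t) = (-½ + D)*(-3 + t) = (-3 + t)*(-½ + D))
A = 291/2 (A = (3/2 - 3*(-4) - ½*8 - 4*8) + 56*3 = (3/2 + 12 - 4 - 32) + 168 = -45/2 + 168 = 291/2 ≈ 145.50)
1/(-78085 + A) = 1/(-78085 + 291/2) = 1/(-155879/2) = -2/155879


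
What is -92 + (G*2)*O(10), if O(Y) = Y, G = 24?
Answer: 388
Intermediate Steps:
-92 + (G*2)*O(10) = -92 + (24*2)*10 = -92 + 48*10 = -92 + 480 = 388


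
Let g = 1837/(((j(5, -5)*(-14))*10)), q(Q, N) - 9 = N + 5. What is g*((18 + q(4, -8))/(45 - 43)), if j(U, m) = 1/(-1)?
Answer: 5511/35 ≈ 157.46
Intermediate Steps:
j(U, m) = -1
q(Q, N) = 14 + N (q(Q, N) = 9 + (N + 5) = 9 + (5 + N) = 14 + N)
g = 1837/140 (g = 1837/((-1*(-14)*10)) = 1837/((14*10)) = 1837/140 ≈ 13.121)
g*((18 + q(4, -8))/(45 - 43)) = 1837*((18 + (14 - 8))/(45 - 43))/140 = 1837*((18 + 6)/2)/140 = 1837*(24*(½))/140 = (1837/140)*12 = 5511/35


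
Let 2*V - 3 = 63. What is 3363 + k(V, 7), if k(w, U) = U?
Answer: 3370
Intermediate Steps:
V = 33 (V = 3/2 + (½)*63 = 3/2 + 63/2 = 33)
3363 + k(V, 7) = 3363 + 7 = 3370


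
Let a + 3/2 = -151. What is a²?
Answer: 93025/4 ≈ 23256.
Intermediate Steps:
a = -305/2 (a = -3/2 - 151 = -305/2 ≈ -152.50)
a² = (-305/2)² = 93025/4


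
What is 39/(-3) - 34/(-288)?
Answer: -1855/144 ≈ -12.882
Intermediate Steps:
39/(-3) - 34/(-288) = 39*(-1/3) - 34*(-1/288) = -13 + 17/144 = -1855/144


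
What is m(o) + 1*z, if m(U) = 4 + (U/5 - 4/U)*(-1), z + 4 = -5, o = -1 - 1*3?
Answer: -26/5 ≈ -5.2000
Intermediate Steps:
o = -4 (o = -1 - 3 = -4)
z = -9 (z = -4 - 5 = -9)
m(U) = 4 + 4/U - U/5 (m(U) = 4 + (U*(⅕) - 4/U)*(-1) = 4 + (U/5 - 4/U)*(-1) = 4 + (-4/U + U/5)*(-1) = 4 + (4/U - U/5) = 4 + 4/U - U/5)
m(o) + 1*z = (4 + 4/(-4) - ⅕*(-4)) + 1*(-9) = (4 + 4*(-¼) + ⅘) - 9 = (4 - 1 + ⅘) - 9 = 19/5 - 9 = -26/5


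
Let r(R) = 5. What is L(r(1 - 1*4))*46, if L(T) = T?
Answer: 230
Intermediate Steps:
L(r(1 - 1*4))*46 = 5*46 = 230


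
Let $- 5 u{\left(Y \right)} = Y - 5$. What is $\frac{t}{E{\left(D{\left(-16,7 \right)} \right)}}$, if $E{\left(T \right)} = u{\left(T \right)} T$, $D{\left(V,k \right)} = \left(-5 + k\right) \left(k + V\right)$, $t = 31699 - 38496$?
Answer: $\frac{33985}{414} \approx 82.089$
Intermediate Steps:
$u{\left(Y \right)} = 1 - \frac{Y}{5}$ ($u{\left(Y \right)} = - \frac{Y - 5}{5} = - \frac{-5 + Y}{5} = 1 - \frac{Y}{5}$)
$t = -6797$
$D{\left(V,k \right)} = \left(-5 + k\right) \left(V + k\right)$
$E{\left(T \right)} = T \left(1 - \frac{T}{5}\right)$ ($E{\left(T \right)} = \left(1 - \frac{T}{5}\right) T = T \left(1 - \frac{T}{5}\right)$)
$\frac{t}{E{\left(D{\left(-16,7 \right)} \right)}} = - \frac{6797}{\frac{1}{5} \left(7^{2} - -80 - 35 - 112\right) \left(5 - \left(7^{2} - -80 - 35 - 112\right)\right)} = - \frac{6797}{\frac{1}{5} \left(49 + 80 - 35 - 112\right) \left(5 - \left(49 + 80 - 35 - 112\right)\right)} = - \frac{6797}{\frac{1}{5} \left(-18\right) \left(5 - -18\right)} = - \frac{6797}{\frac{1}{5} \left(-18\right) \left(5 + 18\right)} = - \frac{6797}{\frac{1}{5} \left(-18\right) 23} = - \frac{6797}{- \frac{414}{5}} = \left(-6797\right) \left(- \frac{5}{414}\right) = \frac{33985}{414}$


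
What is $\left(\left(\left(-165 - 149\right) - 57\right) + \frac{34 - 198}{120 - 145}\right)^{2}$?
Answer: $\frac{83010321}{625} \approx 1.3282 \cdot 10^{5}$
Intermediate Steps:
$\left(\left(\left(-165 - 149\right) - 57\right) + \frac{34 - 198}{120 - 145}\right)^{2} = \left(\left(-314 - 57\right) - \frac{164}{-25}\right)^{2} = \left(-371 - - \frac{164}{25}\right)^{2} = \left(-371 + \frac{164}{25}\right)^{2} = \left(- \frac{9111}{25}\right)^{2} = \frac{83010321}{625}$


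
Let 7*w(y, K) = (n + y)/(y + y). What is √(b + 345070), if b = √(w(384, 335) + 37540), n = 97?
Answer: √(2434813920 + 21*√4238125941)/84 ≈ 587.59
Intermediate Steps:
w(y, K) = (97 + y)/(14*y) (w(y, K) = ((97 + y)/(y + y))/7 = ((97 + y)/((2*y)))/7 = ((97 + y)*(1/(2*y)))/7 = ((97 + y)/(2*y))/7 = (97 + y)/(14*y))
b = √4238125941/336 (b = √((1/14)*(97 + 384)/384 + 37540) = √((1/14)*(1/384)*481 + 37540) = √(481/5376 + 37540) = √(201815521/5376) = √4238125941/336 ≈ 193.75)
√(b + 345070) = √(√4238125941/336 + 345070) = √(345070 + √4238125941/336)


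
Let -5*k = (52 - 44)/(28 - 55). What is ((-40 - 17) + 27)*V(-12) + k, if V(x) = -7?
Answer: 28358/135 ≈ 210.06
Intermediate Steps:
k = 8/135 (k = -(52 - 44)/(5*(28 - 55)) = -8/(5*(-27)) = -8*(-1)/(5*27) = -⅕*(-8/27) = 8/135 ≈ 0.059259)
((-40 - 17) + 27)*V(-12) + k = ((-40 - 17) + 27)*(-7) + 8/135 = (-57 + 27)*(-7) + 8/135 = -30*(-7) + 8/135 = 210 + 8/135 = 28358/135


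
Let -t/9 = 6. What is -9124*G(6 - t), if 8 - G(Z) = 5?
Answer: -27372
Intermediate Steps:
t = -54 (t = -9*6 = -54)
G(Z) = 3 (G(Z) = 8 - 1*5 = 8 - 5 = 3)
-9124*G(6 - t) = -9124*3 = -27372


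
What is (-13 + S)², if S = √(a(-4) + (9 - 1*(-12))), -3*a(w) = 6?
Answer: (13 - √19)² ≈ 74.669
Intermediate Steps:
a(w) = -2 (a(w) = -⅓*6 = -2)
S = √19 (S = √(-2 + (9 - 1*(-12))) = √(-2 + (9 + 12)) = √(-2 + 21) = √19 ≈ 4.3589)
(-13 + S)² = (-13 + √19)²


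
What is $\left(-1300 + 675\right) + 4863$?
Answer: $4238$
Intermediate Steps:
$\left(-1300 + 675\right) + 4863 = -625 + 4863 = 4238$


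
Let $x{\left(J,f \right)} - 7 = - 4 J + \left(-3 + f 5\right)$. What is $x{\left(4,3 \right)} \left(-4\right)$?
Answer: $-12$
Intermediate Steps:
$x{\left(J,f \right)} = 4 - 4 J + 5 f$ ($x{\left(J,f \right)} = 7 - \left(3 + 4 J - f 5\right) = 7 - \left(3 - 5 f + 4 J\right) = 4 - 4 J + 5 f$)
$x{\left(4,3 \right)} \left(-4\right) = \left(4 - 16 + 5 \cdot 3\right) \left(-4\right) = \left(4 - 16 + 15\right) \left(-4\right) = 3 \left(-4\right) = -12$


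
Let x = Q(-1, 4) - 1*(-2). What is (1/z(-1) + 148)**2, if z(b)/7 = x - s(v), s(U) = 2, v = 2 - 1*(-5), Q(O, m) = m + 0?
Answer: 17181025/784 ≈ 21915.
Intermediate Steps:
Q(O, m) = m
v = 7 (v = 2 + 5 = 7)
x = 6 (x = 4 - 1*(-2) = 4 + 2 = 6)
z(b) = 28 (z(b) = 7*(6 - 1*2) = 7*(6 - 2) = 7*4 = 28)
(1/z(-1) + 148)**2 = (1/28 + 148)**2 = (4145/28)**2 = 17181025/784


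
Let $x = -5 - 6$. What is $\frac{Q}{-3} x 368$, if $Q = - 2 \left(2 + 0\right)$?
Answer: $- \frac{16192}{3} \approx -5397.3$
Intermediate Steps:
$Q = -4$ ($Q = \left(-2\right) 2 = -4$)
$x = -11$ ($x = -5 - 6 = -11$)
$\frac{Q}{-3} x 368 = \frac{1}{-3} \left(-4\right) \left(-11\right) 368 = \left(- \frac{1}{3}\right) \left(-4\right) \left(-11\right) 368 = \frac{4}{3} \left(-11\right) 368 = \left(- \frac{44}{3}\right) 368 = - \frac{16192}{3}$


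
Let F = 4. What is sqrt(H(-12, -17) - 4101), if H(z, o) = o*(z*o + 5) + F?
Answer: 15*I*sqrt(34) ≈ 87.464*I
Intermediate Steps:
H(z, o) = 4 + o*(5 + o*z) (H(z, o) = o*(z*o + 5) + 4 = o*(o*z + 5) + 4 = o*(5 + o*z) + 4 = 4 + o*(5 + o*z))
sqrt(H(-12, -17) - 4101) = sqrt((4 + 5*(-17) - 12*(-17)**2) - 4101) = sqrt((4 - 85 - 12*289) - 4101) = sqrt((4 - 85 - 3468) - 4101) = sqrt(-3549 - 4101) = sqrt(-7650) = 15*I*sqrt(34)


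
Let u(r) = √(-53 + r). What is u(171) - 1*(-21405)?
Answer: 21405 + √118 ≈ 21416.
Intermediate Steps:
u(171) - 1*(-21405) = √(-53 + 171) - 1*(-21405) = √118 + 21405 = 21405 + √118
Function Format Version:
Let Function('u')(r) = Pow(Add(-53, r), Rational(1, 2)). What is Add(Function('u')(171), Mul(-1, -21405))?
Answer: Add(21405, Pow(118, Rational(1, 2))) ≈ 21416.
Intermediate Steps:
Add(Function('u')(171), Mul(-1, -21405)) = Add(Pow(Add(-53, 171), Rational(1, 2)), Mul(-1, -21405)) = Add(Pow(118, Rational(1, 2)), 21405) = Add(21405, Pow(118, Rational(1, 2)))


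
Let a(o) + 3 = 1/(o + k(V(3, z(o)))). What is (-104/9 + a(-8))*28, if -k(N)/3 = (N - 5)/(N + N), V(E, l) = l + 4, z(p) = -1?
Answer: -3704/9 ≈ -411.56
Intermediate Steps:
V(E, l) = 4 + l
k(N) = -3*(-5 + N)/(2*N) (k(N) = -3*(N - 5)/(N + N) = -3*(-5 + N)/(2*N))
a(o) = -3 + 1/(1 + o) (a(o) = -3 + 1/(o + 3*(5 - (4 - 1))/(2*(4 - 1))) = -3 + 1/(o + (3/2)*(5 - 1*3)/3) = -3 + 1/(o + (3/2)*(1/3)*(5 - 3)) = -3 + 1/(o + (3/2)*(1/3)*2) = -3 + 1/(o + 1) = -3 + 1/(1 + o))
(-104/9 + a(-8))*28 = (-104/9 + (-2 - 3*(-8))/(1 - 8))*28 = (-104*1/9 + (-2 + 24)/(-7))*28 = (-104/9 - 1/7*22)*28 = (-104/9 - 22/7)*28 = -926/63*28 = -3704/9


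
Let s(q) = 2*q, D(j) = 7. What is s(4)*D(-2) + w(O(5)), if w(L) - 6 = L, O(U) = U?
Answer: 67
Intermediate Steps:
w(L) = 6 + L
s(4)*D(-2) + w(O(5)) = (2*4)*7 + (6 + 5) = 8*7 + 11 = 56 + 11 = 67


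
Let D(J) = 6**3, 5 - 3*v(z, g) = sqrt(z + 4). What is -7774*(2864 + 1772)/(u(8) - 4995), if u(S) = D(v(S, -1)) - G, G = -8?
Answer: 2772328/367 ≈ 7554.0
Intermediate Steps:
v(z, g) = 5/3 - sqrt(4 + z)/3 (v(z, g) = 5/3 - sqrt(z + 4)/3 = 5/3 - sqrt(4 + z)/3)
D(J) = 216
u(S) = 224 (u(S) = 216 - 1*(-8) = 216 + 8 = 224)
-7774*(2864 + 1772)/(u(8) - 4995) = -7774*(2864 + 1772)/(224 - 4995) = -7774/((-4771/4636)) = -7774/((-4771*1/4636)) = -7774/(-4771/4636) = -7774*(-4636/4771) = 2772328/367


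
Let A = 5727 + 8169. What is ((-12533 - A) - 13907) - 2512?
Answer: -42848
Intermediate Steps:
A = 13896
((-12533 - A) - 13907) - 2512 = ((-12533 - 1*13896) - 13907) - 2512 = ((-12533 - 13896) - 13907) - 2512 = (-26429 - 13907) - 2512 = -40336 - 2512 = -42848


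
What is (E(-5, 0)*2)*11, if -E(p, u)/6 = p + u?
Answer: 660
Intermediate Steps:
E(p, u) = -6*p - 6*u (E(p, u) = -6*(p + u) = -6*p - 6*u)
(E(-5, 0)*2)*11 = ((-6*(-5) - 6*0)*2)*11 = ((30 + 0)*2)*11 = (30*2)*11 = 60*11 = 660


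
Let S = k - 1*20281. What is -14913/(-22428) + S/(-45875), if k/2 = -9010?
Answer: 171460967/114320500 ≈ 1.4998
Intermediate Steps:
k = -18020 (k = 2*(-9010) = -18020)
S = -38301 (S = -18020 - 1*20281 = -18020 - 20281 = -38301)
-14913/(-22428) + S/(-45875) = -14913/(-22428) - 38301/(-45875) = -14913*(-1/22428) - 38301*(-1/45875) = 1657/2492 + 38301/45875 = 171460967/114320500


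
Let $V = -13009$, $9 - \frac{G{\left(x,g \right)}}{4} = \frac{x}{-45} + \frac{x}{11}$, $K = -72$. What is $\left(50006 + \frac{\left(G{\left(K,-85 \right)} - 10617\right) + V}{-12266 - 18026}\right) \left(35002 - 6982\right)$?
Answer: $\frac{116723324103522}{83303} \approx 1.4012 \cdot 10^{9}$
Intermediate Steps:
$G{\left(x,g \right)} = 36 - \frac{136 x}{495}$ ($G{\left(x,g \right)} = 36 - 4 \left(\frac{x}{-45} + \frac{x}{11}\right) = 36 - 4 \left(x \left(- \frac{1}{45}\right) + x \frac{1}{11}\right) = 36 - 4 \left(- \frac{x}{45} + \frac{x}{11}\right) = 36 - 4 \frac{34 x}{495} = 36 - \frac{136 x}{495}$)
$\left(50006 + \frac{\left(G{\left(K,-85 \right)} - 10617\right) + V}{-12266 - 18026}\right) \left(35002 - 6982\right) = \left(50006 + \frac{\left(\left(36 - - \frac{1088}{55}\right) - 10617\right) - 13009}{-12266 - 18026}\right) \left(35002 - 6982\right) = \left(50006 + \frac{\left(\left(36 + \frac{1088}{55}\right) - 10617\right) - 13009}{-30292}\right) 28020 = \left(50006 + \left(\left(\frac{3068}{55} - 10617\right) - 13009\right) \left(- \frac{1}{30292}\right)\right) 28020 = \left(50006 + \left(- \frac{580867}{55} - 13009\right) \left(- \frac{1}{30292}\right)\right) 28020 = \left(50006 - - \frac{648181}{833030}\right) 28020 = \left(50006 + \frac{648181}{833030}\right) 28020 = \frac{41657146361}{833030} \cdot 28020 = \frac{116723324103522}{83303}$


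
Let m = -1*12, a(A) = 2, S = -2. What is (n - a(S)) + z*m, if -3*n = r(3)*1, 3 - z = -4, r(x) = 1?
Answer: -259/3 ≈ -86.333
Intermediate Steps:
z = 7 (z = 3 - 1*(-4) = 3 + 4 = 7)
n = -⅓ (n = -1/3 = -⅓*1 = -⅓ ≈ -0.33333)
m = -12
(n - a(S)) + z*m = (-⅓ - 1*2) + 7*(-12) = (-⅓ - 2) - 84 = -7/3 - 84 = -259/3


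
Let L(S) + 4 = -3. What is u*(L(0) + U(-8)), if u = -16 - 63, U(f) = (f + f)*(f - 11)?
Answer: -23463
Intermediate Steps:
L(S) = -7 (L(S) = -4 - 3 = -7)
U(f) = 2*f*(-11 + f) (U(f) = (2*f)*(-11 + f) = 2*f*(-11 + f))
u = -79
u*(L(0) + U(-8)) = -79*(-7 + 2*(-8)*(-11 - 8)) = -79*(-7 + 2*(-8)*(-19)) = -79*(-7 + 304) = -79*297 = -23463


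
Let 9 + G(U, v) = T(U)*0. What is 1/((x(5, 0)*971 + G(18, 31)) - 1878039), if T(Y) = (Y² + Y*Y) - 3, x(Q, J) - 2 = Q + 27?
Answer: -1/1845034 ≈ -5.4200e-7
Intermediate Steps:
x(Q, J) = 29 + Q (x(Q, J) = 2 + (Q + 27) = 2 + (27 + Q) = 29 + Q)
T(Y) = -3 + 2*Y² (T(Y) = (Y² + Y²) - 3 = 2*Y² - 3 = -3 + 2*Y²)
G(U, v) = -9 (G(U, v) = -9 + (-3 + 2*U²)*0 = -9 + 0 = -9)
1/((x(5, 0)*971 + G(18, 31)) - 1878039) = 1/(((29 + 5)*971 - 9) - 1878039) = 1/((34*971 - 9) - 1878039) = 1/((33014 - 9) - 1878039) = 1/(33005 - 1878039) = 1/(-1845034) = -1/1845034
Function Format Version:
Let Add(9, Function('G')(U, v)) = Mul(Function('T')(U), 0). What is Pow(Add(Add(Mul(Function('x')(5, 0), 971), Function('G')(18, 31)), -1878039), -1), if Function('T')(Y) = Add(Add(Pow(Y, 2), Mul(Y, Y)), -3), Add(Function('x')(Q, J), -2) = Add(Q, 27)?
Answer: Rational(-1, 1845034) ≈ -5.4200e-7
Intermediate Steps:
Function('x')(Q, J) = Add(29, Q) (Function('x')(Q, J) = Add(2, Add(Q, 27)) = Add(2, Add(27, Q)) = Add(29, Q))
Function('T')(Y) = Add(-3, Mul(2, Pow(Y, 2))) (Function('T')(Y) = Add(Add(Pow(Y, 2), Pow(Y, 2)), -3) = Add(Mul(2, Pow(Y, 2)), -3) = Add(-3, Mul(2, Pow(Y, 2))))
Function('G')(U, v) = -9 (Function('G')(U, v) = Add(-9, Mul(Add(-3, Mul(2, Pow(U, 2))), 0)) = Add(-9, 0) = -9)
Pow(Add(Add(Mul(Function('x')(5, 0), 971), Function('G')(18, 31)), -1878039), -1) = Pow(Add(Add(Mul(Add(29, 5), 971), -9), -1878039), -1) = Pow(Add(Add(Mul(34, 971), -9), -1878039), -1) = Pow(Add(Add(33014, -9), -1878039), -1) = Pow(Add(33005, -1878039), -1) = Pow(-1845034, -1) = Rational(-1, 1845034)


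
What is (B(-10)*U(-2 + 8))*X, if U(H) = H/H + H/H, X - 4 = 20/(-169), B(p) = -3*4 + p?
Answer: -28864/169 ≈ -170.79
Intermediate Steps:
B(p) = -12 + p
X = 656/169 (X = 4 + 20/(-169) = 4 + 20*(-1/169) = 4 - 20/169 = 656/169 ≈ 3.8817)
U(H) = 2 (U(H) = 1 + 1 = 2)
(B(-10)*U(-2 + 8))*X = ((-12 - 10)*2)*(656/169) = -22*2*(656/169) = -44*656/169 = -28864/169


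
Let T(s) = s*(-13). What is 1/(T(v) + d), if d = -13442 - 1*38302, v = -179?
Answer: -1/49417 ≈ -2.0236e-5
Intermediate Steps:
T(s) = -13*s
d = -51744 (d = -13442 - 38302 = -51744)
1/(T(v) + d) = 1/(-13*(-179) - 51744) = 1/(2327 - 51744) = 1/(-49417) = -1/49417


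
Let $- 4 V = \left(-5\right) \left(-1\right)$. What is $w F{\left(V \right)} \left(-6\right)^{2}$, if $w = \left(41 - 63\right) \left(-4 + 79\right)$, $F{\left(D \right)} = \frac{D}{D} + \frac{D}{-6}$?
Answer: $-71775$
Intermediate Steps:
$V = - \frac{5}{4}$ ($V = - \frac{\left(-5\right) \left(-1\right)}{4} = \left(- \frac{1}{4}\right) 5 = - \frac{5}{4} \approx -1.25$)
$F{\left(D \right)} = 1 - \frac{D}{6}$ ($F{\left(D \right)} = 1 + D \left(- \frac{1}{6}\right) = 1 - \frac{D}{6}$)
$w = -1650$ ($w = \left(-22\right) 75 = -1650$)
$w F{\left(V \right)} \left(-6\right)^{2} = - 1650 \left(1 - - \frac{5}{24}\right) \left(-6\right)^{2} = - 1650 \left(1 + \frac{5}{24}\right) 36 = \left(-1650\right) \frac{29}{24} \cdot 36 = \left(- \frac{7975}{4}\right) 36 = -71775$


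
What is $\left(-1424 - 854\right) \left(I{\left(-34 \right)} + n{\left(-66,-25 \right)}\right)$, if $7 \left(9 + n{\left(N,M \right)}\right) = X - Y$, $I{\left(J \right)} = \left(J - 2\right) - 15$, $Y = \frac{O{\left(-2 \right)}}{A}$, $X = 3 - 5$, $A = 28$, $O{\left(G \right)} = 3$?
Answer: $\frac{13461841}{98} \approx 1.3737 \cdot 10^{5}$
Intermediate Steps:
$X = -2$ ($X = 3 - 5 = -2$)
$Y = \frac{3}{28} \approx 0.10714$
$I{\left(J \right)} = -17 + J$ ($I{\left(J \right)} = \left(-2 + J\right) - 15 = -17 + J$)
$n{\left(N,M \right)} = - \frac{1823}{196}$ ($n{\left(N,M \right)} = -9 + \frac{-2 - \frac{3}{28}}{7} = -9 + \frac{1}{7} \left(- \frac{59}{28}\right) = -9 - \frac{59}{196} = - \frac{1823}{196}$)
$\left(-1424 - 854\right) \left(I{\left(-34 \right)} + n{\left(-66,-25 \right)}\right) = \left(-1424 - 854\right) \left(\left(-17 - 34\right) - \frac{1823}{196}\right) = - 2278 \left(-51 - \frac{1823}{196}\right) = \left(-2278\right) \left(- \frac{11819}{196}\right) = \frac{13461841}{98}$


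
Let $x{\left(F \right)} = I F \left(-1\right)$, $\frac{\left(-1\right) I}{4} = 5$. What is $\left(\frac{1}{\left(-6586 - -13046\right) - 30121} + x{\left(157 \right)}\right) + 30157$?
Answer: $\frac{787840316}{23661} \approx 33297.0$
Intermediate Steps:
$I = -20$ ($I = \left(-4\right) 5 = -20$)
$x{\left(F \right)} = 20 F$ ($x{\left(F \right)} = - 20 F \left(-1\right) = 20 F$)
$\left(\frac{1}{\left(-6586 - -13046\right) - 30121} + x{\left(157 \right)}\right) + 30157 = \left(\frac{1}{\left(-6586 - -13046\right) - 30121} + 20 \cdot 157\right) + 30157 = \left(\frac{1}{\left(-6586 + 13046\right) - 30121} + 3140\right) + 30157 = \left(\frac{1}{6460 - 30121} + 3140\right) + 30157 = \left(\frac{1}{-23661} + 3140\right) + 30157 = \left(- \frac{1}{23661} + 3140\right) + 30157 = \frac{74295539}{23661} + 30157 = \frac{787840316}{23661}$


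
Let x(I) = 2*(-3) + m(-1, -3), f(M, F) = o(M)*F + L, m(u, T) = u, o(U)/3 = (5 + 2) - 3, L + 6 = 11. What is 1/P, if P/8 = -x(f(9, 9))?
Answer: 1/56 ≈ 0.017857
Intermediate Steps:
L = 5 (L = -6 + 11 = 5)
o(U) = 12 (o(U) = 3*((5 + 2) - 3) = 3*(7 - 3) = 3*4 = 12)
f(M, F) = 5 + 12*F (f(M, F) = 12*F + 5 = 5 + 12*F)
x(I) = -7 (x(I) = 2*(-3) - 1 = -6 - 1 = -7)
P = 56 (P = 8*(-1*(-7)) = 8*7 = 56)
1/P = 1/56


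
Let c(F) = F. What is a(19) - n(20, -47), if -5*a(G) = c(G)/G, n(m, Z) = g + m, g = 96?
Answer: -581/5 ≈ -116.20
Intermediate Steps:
n(m, Z) = 96 + m
a(G) = -⅕ (a(G) = -G/(5*G) = -⅕*1 = -⅕)
a(19) - n(20, -47) = -⅕ - (96 + 20) = -⅕ - 1*116 = -⅕ - 116 = -581/5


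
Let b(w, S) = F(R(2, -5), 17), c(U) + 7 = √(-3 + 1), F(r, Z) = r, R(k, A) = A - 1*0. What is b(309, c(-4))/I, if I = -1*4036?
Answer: 5/4036 ≈ 0.0012389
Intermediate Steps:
R(k, A) = A (R(k, A) = A + 0 = A)
c(U) = -7 + I*√2 (c(U) = -7 + √(-3 + 1) = -7 + √(-2) = -7 + I*√2)
I = -4036
b(w, S) = -5
b(309, c(-4))/I = -5/(-4036) = -5*(-1/4036) = 5/4036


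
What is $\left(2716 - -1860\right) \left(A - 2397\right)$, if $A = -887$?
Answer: $-15027584$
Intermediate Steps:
$\left(2716 - -1860\right) \left(A - 2397\right) = \left(2716 - -1860\right) \left(-887 - 2397\right) = \left(2716 + 1860\right) \left(-3284\right) = 4576 \left(-3284\right) = -15027584$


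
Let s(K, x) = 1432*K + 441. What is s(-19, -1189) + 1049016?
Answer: 1022249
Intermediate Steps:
s(K, x) = 441 + 1432*K
s(-19, -1189) + 1049016 = (441 + 1432*(-19)) + 1049016 = (441 - 27208) + 1049016 = -26767 + 1049016 = 1022249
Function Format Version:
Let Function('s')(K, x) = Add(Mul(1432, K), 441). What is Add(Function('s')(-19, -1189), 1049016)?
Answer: 1022249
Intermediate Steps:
Function('s')(K, x) = Add(441, Mul(1432, K))
Add(Function('s')(-19, -1189), 1049016) = Add(Add(441, Mul(1432, -19)), 1049016) = Add(Add(441, -27208), 1049016) = Add(-26767, 1049016) = 1022249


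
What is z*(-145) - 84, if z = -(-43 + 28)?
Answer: -2259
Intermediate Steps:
z = 15 (z = -1*(-15) = 15)
z*(-145) - 84 = 15*(-145) - 84 = -2175 - 84 = -2259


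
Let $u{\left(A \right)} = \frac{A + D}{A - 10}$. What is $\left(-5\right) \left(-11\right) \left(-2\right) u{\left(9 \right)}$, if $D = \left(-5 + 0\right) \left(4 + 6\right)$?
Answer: $-4510$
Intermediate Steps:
$D = -50$ ($D = \left(-5\right) 10 = -50$)
$u{\left(A \right)} = \frac{-50 + A}{-10 + A}$ ($u{\left(A \right)} = \frac{A - 50}{A - 10} = \frac{-50 + A}{-10 + A}$)
$\left(-5\right) \left(-11\right) \left(-2\right) u{\left(9 \right)} = \left(-5\right) \left(-11\right) \left(-2\right) \frac{-50 + 9}{-10 + 9} = 55 \left(-2\right) \frac{1}{-1} \left(-41\right) = - 110 \left(\left(-1\right) \left(-41\right)\right) = \left(-110\right) 41 = -4510$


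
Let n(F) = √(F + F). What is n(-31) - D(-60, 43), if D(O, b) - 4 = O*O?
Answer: -3604 + I*√62 ≈ -3604.0 + 7.874*I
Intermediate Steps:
D(O, b) = 4 + O² (D(O, b) = 4 + O*O = 4 + O²)
n(F) = √2*√F (n(F) = √(2*F) = √2*√F)
n(-31) - D(-60, 43) = √2*√(-31) - (4 + (-60)²) = √2*(I*√31) - (4 + 3600) = I*√62 - 1*3604 = I*√62 - 3604 = -3604 + I*√62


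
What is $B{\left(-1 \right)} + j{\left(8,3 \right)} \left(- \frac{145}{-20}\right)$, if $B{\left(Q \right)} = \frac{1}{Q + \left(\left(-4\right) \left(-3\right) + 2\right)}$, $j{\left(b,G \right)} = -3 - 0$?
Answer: $- \frac{1127}{52} \approx -21.673$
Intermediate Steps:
$j{\left(b,G \right)} = -3$ ($j{\left(b,G \right)} = -3 + 0 = -3$)
$B{\left(Q \right)} = \frac{1}{14 + Q}$ ($B{\left(Q \right)} = \frac{1}{Q + \left(12 + 2\right)} = \frac{1}{Q + 14} = \frac{1}{14 + Q}$)
$B{\left(-1 \right)} + j{\left(8,3 \right)} \left(- \frac{145}{-20}\right) = \frac{1}{14 - 1} - 3 \left(- \frac{145}{-20}\right) = \frac{1}{13} - 3 \left(\left(-145\right) \left(- \frac{1}{20}\right)\right) = \frac{1}{13} - \frac{87}{4} = - \frac{1127}{52}$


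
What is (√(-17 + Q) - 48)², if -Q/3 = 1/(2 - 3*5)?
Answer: (624 - I*√2834)²/169 ≈ 2287.2 - 393.12*I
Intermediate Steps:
Q = 3/13 (Q = -3/(2 - 3*5) = -3/(2 - 15) = -3/(-13) = -3*(-1/13) = 3/13 ≈ 0.23077)
(√(-17 + Q) - 48)² = (√(-17 + 3/13) - 48)² = (√(-218/13) - 48)² = (I*√2834/13 - 48)² = (-48 + I*√2834/13)²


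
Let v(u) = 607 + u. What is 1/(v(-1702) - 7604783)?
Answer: -1/7605878 ≈ -1.3148e-7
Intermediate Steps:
1/(v(-1702) - 7604783) = 1/((607 - 1702) - 7604783) = 1/(-1095 - 7604783) = 1/(-7605878) = -1/7605878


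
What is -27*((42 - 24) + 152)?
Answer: -4590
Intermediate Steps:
-27*((42 - 24) + 152) = -27*(18 + 152) = -27*170 = -4590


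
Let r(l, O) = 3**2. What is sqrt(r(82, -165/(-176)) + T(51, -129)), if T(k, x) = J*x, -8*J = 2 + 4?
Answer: 3*sqrt(47)/2 ≈ 10.283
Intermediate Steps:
r(l, O) = 9
J = -3/4 (J = -(2 + 4)/8 = -1/8*6 = -3/4 ≈ -0.75000)
T(k, x) = -3*x/4
sqrt(r(82, -165/(-176)) + T(51, -129)) = sqrt(9 - 3/4*(-129)) = sqrt(9 + 387/4) = sqrt(423/4) = 3*sqrt(47)/2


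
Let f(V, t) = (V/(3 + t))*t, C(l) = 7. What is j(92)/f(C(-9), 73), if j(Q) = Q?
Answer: 6992/511 ≈ 13.683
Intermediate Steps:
f(V, t) = V*t/(3 + t) (f(V, t) = (V/(3 + t))*t = V*t/(3 + t))
j(92)/f(C(-9), 73) = 92/((7*73/(3 + 73))) = 92/((7*73/76)) = 92/((7*73*(1/76))) = 92/(511/76) = 92*(76/511) = 6992/511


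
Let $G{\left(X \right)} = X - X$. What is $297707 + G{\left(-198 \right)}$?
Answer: $297707$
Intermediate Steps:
$G{\left(X \right)} = 0$
$297707 + G{\left(-198 \right)} = 297707 + 0 = 297707$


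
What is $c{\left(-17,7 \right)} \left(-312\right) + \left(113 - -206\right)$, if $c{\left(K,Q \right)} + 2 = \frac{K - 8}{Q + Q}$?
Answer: $\frac{10501}{7} \approx 1500.1$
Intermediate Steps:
$c{\left(K,Q \right)} = -2 + \frac{-8 + K}{2 Q}$ ($c{\left(K,Q \right)} = -2 + \frac{K - 8}{Q + Q} = -2 + \frac{-8 + K}{2 Q}$)
$c{\left(-17,7 \right)} \left(-312\right) + \left(113 - -206\right) = \frac{-8 - 17 - 28}{2 \cdot 7} \left(-312\right) + \left(113 - -206\right) = \frac{1}{2} \cdot \frac{1}{7} \left(-8 - 17 - 28\right) \left(-312\right) + \left(113 + 206\right) = \frac{1}{2} \cdot \frac{1}{7} \left(-53\right) \left(-312\right) + 319 = \left(- \frac{53}{14}\right) \left(-312\right) + 319 = \frac{8268}{7} + 319 = \frac{10501}{7}$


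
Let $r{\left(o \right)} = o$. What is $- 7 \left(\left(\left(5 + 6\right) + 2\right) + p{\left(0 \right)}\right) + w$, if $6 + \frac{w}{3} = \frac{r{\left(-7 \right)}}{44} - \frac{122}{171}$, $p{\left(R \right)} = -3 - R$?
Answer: $- \frac{227269}{2508} \approx -90.618$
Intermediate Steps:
$w = - \frac{51709}{2508}$ ($w = -18 + 3 \left(- \frac{7}{44} - \frac{122}{171}\right) = -18 + 3 \left(- \frac{6565}{7524}\right) = -18 - \frac{6565}{2508} = - \frac{51709}{2508} \approx -20.618$)
$- 7 \left(\left(\left(5 + 6\right) + 2\right) + p{\left(0 \right)}\right) + w = - 7 \left(\left(\left(5 + 6\right) + 2\right) - 3\right) - \frac{51709}{2508} = - 7 \left(\left(11 + 2\right) + \left(-3 + 0\right)\right) - \frac{51709}{2508} = - 7 \left(13 - 3\right) - \frac{51709}{2508} = \left(-7\right) 10 - \frac{51709}{2508} = -70 - \frac{51709}{2508} = - \frac{227269}{2508}$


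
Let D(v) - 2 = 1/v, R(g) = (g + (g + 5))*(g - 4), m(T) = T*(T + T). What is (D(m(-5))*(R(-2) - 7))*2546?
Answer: -1671449/25 ≈ -66858.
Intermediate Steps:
m(T) = 2*T² (m(T) = T*(2*T) = 2*T²)
R(g) = (-4 + g)*(5 + 2*g) (R(g) = (g + (5 + g))*(-4 + g) = (5 + 2*g)*(-4 + g) = (-4 + g)*(5 + 2*g))
D(v) = 2 + 1/v
(D(m(-5))*(R(-2) - 7))*2546 = ((2 + 1/(2*(-5)²))*((-20 - 3*(-2) + 2*(-2)²) - 7))*2546 = ((2 + 1/(2*25))*((-20 + 6 + 2*4) - 7))*2546 = ((2 + 1/50)*((-20 + 6 + 8) - 7))*2546 = ((2 + 1/50)*(-6 - 7))*2546 = ((101/50)*(-13))*2546 = -1313/50*2546 = -1671449/25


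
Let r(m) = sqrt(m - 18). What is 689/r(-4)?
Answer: -689*I*sqrt(22)/22 ≈ -146.9*I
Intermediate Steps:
r(m) = sqrt(-18 + m)
689/r(-4) = 689/(sqrt(-18 - 4)) = 689/(sqrt(-22)) = 689/((I*sqrt(22))) = 689*(-I*sqrt(22)/22) = -689*I*sqrt(22)/22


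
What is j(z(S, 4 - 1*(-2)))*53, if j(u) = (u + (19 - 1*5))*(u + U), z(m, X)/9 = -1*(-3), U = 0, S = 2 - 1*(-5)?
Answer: 58671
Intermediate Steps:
S = 7 (S = 2 + 5 = 7)
z(m, X) = 27 (z(m, X) = 9*(-1*(-3)) = 9*3 = 27)
j(u) = u*(14 + u) (j(u) = (u + (19 - 1*5))*(u + 0) = (u + (19 - 5))*u = (u + 14)*u = (14 + u)*u = u*(14 + u))
j(z(S, 4 - 1*(-2)))*53 = (27*(14 + 27))*53 = (27*41)*53 = 1107*53 = 58671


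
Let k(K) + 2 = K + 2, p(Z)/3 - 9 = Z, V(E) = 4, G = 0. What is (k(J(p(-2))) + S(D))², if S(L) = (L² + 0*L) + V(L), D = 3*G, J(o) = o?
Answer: 625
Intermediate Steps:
p(Z) = 27 + 3*Z
k(K) = K (k(K) = -2 + (K + 2) = -2 + (2 + K) = K)
D = 0 (D = 3*0 = 0)
S(L) = 4 + L² (S(L) = (L² + 0*L) + 4 = (L² + 0) + 4 = L² + 4 = 4 + L²)
(k(J(p(-2))) + S(D))² = ((27 + 3*(-2)) + (4 + 0²))² = ((27 - 6) + (4 + 0))² = (21 + 4)² = 25² = 625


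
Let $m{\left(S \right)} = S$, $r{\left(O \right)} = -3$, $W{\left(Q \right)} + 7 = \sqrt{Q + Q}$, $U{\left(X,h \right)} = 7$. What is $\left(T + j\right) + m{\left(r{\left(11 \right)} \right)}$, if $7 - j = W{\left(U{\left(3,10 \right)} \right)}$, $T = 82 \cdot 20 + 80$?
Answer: $1731 - \sqrt{14} \approx 1727.3$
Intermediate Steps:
$W{\left(Q \right)} = -7 + \sqrt{2} \sqrt{Q}$ ($W{\left(Q \right)} = -7 + \sqrt{Q + Q} = -7 + \sqrt{2 Q} = -7 + \sqrt{2} \sqrt{Q}$)
$T = 1720$ ($T = 1640 + 80 = 1720$)
$j = 14 - \sqrt{14}$ ($j = 7 - \left(-7 + \sqrt{2} \sqrt{7}\right) = 7 - \left(-7 + \sqrt{14}\right) = 7 + \left(7 - \sqrt{14}\right) = 14 - \sqrt{14} \approx 10.258$)
$\left(T + j\right) + m{\left(r{\left(11 \right)} \right)} = \left(1720 + \left(14 - \sqrt{14}\right)\right) - 3 = \left(1734 - \sqrt{14}\right) - 3 = 1731 - \sqrt{14}$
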